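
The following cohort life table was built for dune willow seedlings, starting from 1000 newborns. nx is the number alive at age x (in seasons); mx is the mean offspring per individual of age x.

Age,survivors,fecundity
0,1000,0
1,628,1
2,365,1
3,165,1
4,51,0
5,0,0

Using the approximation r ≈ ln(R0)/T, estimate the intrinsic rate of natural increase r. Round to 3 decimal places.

0.092

lx = nx/n0 = nx/1000: 1, 0.628, 0.365, 0.165, 0.051, 0
R0 = Σ lx·mx = 0 + 0.628 + 0.365 + 0.165 + 0 + 0 = 1.158
Σ x·lx·mx = 1.853; T = 1.853/1.158 = 1.60017…
r ≈ ln(R0)/T = ln(1.158)/1.60017… = 0.09167… → 0.092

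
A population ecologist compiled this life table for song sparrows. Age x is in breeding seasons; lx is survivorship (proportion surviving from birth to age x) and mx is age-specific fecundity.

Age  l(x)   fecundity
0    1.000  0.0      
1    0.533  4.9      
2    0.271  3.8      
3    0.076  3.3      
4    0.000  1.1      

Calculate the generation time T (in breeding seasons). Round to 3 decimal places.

1.393

lx·mx: 0, 2.6117, 1.0298, 0.2508, 0 → R0 = 3.8923
x·lx·mx: 0, 2.6117, 2.0596, 0.7524, 0 → Σ = 5.4237
T = 5.4237 / 3.8923 = 1.393443… → 1.393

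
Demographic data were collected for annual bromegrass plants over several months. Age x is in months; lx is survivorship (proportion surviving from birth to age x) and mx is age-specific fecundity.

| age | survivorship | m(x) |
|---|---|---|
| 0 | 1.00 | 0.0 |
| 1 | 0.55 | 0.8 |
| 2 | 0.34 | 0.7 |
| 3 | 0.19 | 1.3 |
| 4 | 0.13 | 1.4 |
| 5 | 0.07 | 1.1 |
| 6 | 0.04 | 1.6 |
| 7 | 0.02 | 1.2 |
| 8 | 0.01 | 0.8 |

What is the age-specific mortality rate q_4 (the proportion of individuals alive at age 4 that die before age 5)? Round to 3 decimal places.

q_4 = (l_4 − l_5) / l_4 = (0.13 − 0.07) / 0.13
     = 0.06 / 0.13 = 0.461538… → 0.462

0.462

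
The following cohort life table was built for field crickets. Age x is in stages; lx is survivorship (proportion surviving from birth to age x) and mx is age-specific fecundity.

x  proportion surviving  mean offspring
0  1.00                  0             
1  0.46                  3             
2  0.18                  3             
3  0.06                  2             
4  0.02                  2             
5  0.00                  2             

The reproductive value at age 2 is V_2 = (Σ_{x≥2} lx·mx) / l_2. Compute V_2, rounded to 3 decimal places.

lx·mx for x ≥ 2: 0.54, 0.12, 0.04, 0 → sum = 0.7
V_2 = 0.7 / l_2 = 0.7 / 0.18 = 3.888889… → 3.889

3.889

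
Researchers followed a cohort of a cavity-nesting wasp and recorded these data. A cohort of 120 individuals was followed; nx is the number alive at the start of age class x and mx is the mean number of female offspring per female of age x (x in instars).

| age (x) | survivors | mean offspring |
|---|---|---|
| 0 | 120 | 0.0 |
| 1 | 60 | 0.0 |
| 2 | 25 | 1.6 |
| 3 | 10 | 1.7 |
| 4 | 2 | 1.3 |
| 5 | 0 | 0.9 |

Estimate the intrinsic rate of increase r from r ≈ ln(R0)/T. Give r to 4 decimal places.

lx = nx/n0 = nx/120: 1, 0.5, 0.20833…, 0.08333…, 0.01667…, 0
R0 = Σ lx·mx = 0 + 0 + 0.33333… + 0.14167… + 0.02167… + 0 = 0.496667…
Σ x·lx·mx = 1.178333…; T = 1.178333…/0.496667… = 2.37248…
r ≈ ln(R0)/T = ln(0.496667…)/2.37248… = -0.29498… → -0.2950

-0.2950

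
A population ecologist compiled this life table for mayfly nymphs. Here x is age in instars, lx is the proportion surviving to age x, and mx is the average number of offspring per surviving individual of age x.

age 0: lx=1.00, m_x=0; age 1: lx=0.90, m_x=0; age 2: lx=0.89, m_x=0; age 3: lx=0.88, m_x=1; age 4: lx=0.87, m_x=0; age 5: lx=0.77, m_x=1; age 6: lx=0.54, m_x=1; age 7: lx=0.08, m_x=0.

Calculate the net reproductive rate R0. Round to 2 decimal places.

lx·mx by age: 0, 0, 0, 0.88, 0, 0.77, 0.54, 0
R0 = Σ lx·mx = 2.19 → 2.19

2.19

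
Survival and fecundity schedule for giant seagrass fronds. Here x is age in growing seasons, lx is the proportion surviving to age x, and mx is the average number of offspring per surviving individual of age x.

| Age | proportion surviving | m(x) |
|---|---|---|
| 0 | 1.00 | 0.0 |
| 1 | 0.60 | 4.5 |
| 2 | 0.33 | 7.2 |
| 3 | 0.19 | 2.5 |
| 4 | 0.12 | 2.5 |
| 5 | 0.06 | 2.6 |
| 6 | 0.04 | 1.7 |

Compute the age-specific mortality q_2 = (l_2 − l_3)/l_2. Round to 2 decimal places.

q_2 = (l_2 − l_3) / l_2 = (0.33 − 0.19) / 0.33
     = 0.14 / 0.33 = 0.424242… → 0.42

0.42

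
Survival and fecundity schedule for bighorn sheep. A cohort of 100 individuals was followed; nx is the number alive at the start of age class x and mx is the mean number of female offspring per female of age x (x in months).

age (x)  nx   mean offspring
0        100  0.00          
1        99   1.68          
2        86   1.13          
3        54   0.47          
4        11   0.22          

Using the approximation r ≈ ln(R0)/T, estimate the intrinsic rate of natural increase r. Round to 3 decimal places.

lx = nx/n0 = nx/100: 1, 0.99, 0.86, 0.54, 0.11
R0 = Σ lx·mx = 0 + 1.6632 + 0.9718 + 0.2538 + 0.0242 = 2.913
Σ x·lx·mx = 4.465; T = 4.465/2.913 = 1.53278…
r ≈ ln(R0)/T = ln(2.913)/1.53278… = 0.69754… → 0.698

0.698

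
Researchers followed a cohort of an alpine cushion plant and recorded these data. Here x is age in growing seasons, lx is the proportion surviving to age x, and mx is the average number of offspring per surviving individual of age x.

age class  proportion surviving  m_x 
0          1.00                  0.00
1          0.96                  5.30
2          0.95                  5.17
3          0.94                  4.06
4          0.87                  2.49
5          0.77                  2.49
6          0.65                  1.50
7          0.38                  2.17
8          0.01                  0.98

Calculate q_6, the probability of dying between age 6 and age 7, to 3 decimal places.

q_6 = (l_6 − l_7) / l_6 = (0.65 − 0.38) / 0.65
     = 0.27 / 0.65 = 0.415385… → 0.415

0.415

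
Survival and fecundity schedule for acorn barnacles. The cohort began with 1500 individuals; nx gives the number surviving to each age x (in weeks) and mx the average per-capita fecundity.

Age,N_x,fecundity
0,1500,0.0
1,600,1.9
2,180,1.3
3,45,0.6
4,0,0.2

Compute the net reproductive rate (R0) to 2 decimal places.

0.93

lx = nx/n0 = nx/1500: 1, 0.4, 0.12, 0.03, 0
lx·mx by age: 0, 0.76, 0.156, 0.018, 0
R0 = Σ lx·mx = 0.934 → 0.93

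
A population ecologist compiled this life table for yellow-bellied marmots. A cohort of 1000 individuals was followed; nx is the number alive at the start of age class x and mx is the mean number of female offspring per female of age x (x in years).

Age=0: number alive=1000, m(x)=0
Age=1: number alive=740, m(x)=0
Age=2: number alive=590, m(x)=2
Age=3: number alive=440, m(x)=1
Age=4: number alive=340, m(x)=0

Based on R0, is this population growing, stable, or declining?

growing

lx = nx/n0 = nx/1000: 1, 0.74, 0.59, 0.44, 0.34
R0 = Σ lx·mx = 0 + 0 + 1.18 + 0.44 + 0 = 1.62
R0 > 1, so the population is growing.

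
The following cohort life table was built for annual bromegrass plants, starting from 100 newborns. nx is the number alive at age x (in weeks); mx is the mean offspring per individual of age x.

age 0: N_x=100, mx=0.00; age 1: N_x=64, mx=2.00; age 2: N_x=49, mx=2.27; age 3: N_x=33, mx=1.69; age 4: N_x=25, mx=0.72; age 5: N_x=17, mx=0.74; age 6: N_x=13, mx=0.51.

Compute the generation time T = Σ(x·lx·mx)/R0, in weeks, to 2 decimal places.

lx = nx/n0 = nx/100: 1, 0.64, 0.49, 0.33, 0.25, 0.17, 0.13
lx·mx: 0, 1.28, 1.1123, 0.5577, 0.18, 0.1258, 0.0663 → R0 = 3.3221
x·lx·mx: 0, 1.28, 2.2246, 1.6731, 0.72, 0.629, 0.3978 → Σ = 6.9245
T = 6.9245 / 3.3221 = 2.084374… → 2.08

2.08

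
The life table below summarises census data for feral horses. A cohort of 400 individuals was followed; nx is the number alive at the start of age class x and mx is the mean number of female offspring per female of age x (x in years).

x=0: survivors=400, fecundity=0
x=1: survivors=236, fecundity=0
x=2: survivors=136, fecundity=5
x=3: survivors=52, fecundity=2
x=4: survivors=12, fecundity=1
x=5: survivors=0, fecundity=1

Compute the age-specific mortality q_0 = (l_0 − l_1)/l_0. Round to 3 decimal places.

0.410

lx = nx/n0 = nx/400: 1, 0.59, 0.34, 0.13, 0.03, 0
q_0 = (l_0 − l_1) / l_0 = (1 − 0.59) / 1
     = 0.41 / 1 = 0.41 → 0.410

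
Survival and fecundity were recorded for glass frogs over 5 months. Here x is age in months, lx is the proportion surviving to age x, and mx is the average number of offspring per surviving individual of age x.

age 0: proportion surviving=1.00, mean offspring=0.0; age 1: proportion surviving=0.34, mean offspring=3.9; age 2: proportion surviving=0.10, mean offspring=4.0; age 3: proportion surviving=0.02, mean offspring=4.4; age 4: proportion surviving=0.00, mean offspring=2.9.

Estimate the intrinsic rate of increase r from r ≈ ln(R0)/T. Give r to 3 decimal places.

0.452

R0 = Σ lx·mx = 0 + 1.326 + 0.4 + 0.088 + 0 = 1.814
Σ x·lx·mx = 2.39; T = 2.39/1.814 = 1.31753…
r ≈ ln(R0)/T = ln(1.814)/1.31753… = 0.45201… → 0.452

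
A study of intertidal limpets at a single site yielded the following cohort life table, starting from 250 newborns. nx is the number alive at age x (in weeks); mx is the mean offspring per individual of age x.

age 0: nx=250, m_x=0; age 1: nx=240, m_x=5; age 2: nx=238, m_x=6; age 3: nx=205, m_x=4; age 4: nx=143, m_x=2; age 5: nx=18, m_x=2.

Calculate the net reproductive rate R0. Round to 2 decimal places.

15.08

lx = nx/n0 = nx/250: 1, 0.96, 0.952, 0.82, 0.572, 0.072
lx·mx by age: 0, 4.8, 5.712, 3.28, 1.144, 0.144
R0 = Σ lx·mx = 15.08 → 15.08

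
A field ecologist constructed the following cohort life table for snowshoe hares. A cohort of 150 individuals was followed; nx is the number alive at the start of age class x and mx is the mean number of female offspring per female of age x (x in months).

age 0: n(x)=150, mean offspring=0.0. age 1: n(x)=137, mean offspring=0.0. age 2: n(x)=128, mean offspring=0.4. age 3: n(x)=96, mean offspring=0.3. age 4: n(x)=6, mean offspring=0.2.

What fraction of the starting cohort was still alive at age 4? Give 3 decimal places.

0.040

l_4 = n_4/n_0 = 6/150 = 0.04 → 0.040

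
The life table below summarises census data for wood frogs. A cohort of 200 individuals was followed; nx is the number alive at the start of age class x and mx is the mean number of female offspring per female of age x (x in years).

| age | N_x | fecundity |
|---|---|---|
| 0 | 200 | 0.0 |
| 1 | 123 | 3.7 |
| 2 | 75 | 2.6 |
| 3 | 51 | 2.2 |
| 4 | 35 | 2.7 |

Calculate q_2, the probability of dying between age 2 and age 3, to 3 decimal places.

lx = nx/n0 = nx/200: 1, 0.615, 0.375, 0.255, 0.175
q_2 = (l_2 − l_3) / l_2 = (0.375 − 0.255) / 0.375
     = 0.12 / 0.375 = 0.32 → 0.320

0.320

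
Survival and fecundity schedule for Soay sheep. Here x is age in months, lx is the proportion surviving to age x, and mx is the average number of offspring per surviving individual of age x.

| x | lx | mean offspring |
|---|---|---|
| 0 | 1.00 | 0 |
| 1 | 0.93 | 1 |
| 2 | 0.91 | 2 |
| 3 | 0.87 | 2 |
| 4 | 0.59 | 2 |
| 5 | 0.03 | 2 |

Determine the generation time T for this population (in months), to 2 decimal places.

2.58

lx·mx: 0, 0.93, 1.82, 1.74, 1.18, 0.06 → R0 = 5.73
x·lx·mx: 0, 0.93, 3.64, 5.22, 4.72, 0.3 → Σ = 14.81
T = 14.81 / 5.73 = 2.584642… → 2.58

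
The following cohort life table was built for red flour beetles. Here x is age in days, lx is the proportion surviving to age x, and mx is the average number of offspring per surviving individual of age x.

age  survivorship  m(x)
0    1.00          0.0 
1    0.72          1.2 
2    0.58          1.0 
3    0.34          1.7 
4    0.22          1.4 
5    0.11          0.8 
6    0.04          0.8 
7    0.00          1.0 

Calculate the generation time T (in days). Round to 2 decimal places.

2.29

lx·mx: 0, 0.864, 0.58, 0.578, 0.308, 0.088, 0.032, 0 → R0 = 2.45
x·lx·mx: 0, 0.864, 1.16, 1.734, 1.232, 0.44, 0.192, 0 → Σ = 5.622
T = 5.622 / 2.45 = 2.294694… → 2.29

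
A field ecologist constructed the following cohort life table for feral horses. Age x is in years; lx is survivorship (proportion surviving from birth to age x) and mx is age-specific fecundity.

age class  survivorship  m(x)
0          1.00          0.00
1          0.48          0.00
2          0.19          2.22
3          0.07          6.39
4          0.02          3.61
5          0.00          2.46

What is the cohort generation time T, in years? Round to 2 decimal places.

lx·mx: 0, 0, 0.4218, 0.4473, 0.0722, 0 → R0 = 0.9413
x·lx·mx: 0, 0, 0.8436, 1.3419, 0.2888, 0 → Σ = 2.4743
T = 2.4743 / 0.9413 = 2.628599… → 2.63

2.63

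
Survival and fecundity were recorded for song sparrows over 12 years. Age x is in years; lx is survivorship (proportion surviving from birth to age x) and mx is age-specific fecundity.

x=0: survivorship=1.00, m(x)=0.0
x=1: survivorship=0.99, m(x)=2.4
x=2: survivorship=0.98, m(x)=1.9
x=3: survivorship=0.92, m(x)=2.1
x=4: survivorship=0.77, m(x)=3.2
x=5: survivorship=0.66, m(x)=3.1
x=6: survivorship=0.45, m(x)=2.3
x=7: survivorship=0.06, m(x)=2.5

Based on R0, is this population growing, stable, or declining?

R0 = Σ lx·mx = 0 + 2.376 + 1.862 + 1.932 + 2.464 + 2.046 + 1.035 + 0.15 = 11.865
R0 > 1, so the population is growing.

growing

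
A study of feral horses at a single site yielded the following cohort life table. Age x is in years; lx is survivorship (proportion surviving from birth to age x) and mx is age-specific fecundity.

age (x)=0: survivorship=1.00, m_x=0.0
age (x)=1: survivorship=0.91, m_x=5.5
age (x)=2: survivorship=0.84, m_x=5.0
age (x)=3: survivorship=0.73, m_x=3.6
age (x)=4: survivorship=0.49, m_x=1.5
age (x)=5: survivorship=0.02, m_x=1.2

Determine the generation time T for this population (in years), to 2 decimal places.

lx·mx: 0, 5.005, 4.2, 2.628, 0.735, 0.024 → R0 = 12.592
x·lx·mx: 0, 5.005, 8.4, 7.884, 2.94, 0.12 → Σ = 24.349
T = 24.349 / 12.592 = 1.933688… → 1.93

1.93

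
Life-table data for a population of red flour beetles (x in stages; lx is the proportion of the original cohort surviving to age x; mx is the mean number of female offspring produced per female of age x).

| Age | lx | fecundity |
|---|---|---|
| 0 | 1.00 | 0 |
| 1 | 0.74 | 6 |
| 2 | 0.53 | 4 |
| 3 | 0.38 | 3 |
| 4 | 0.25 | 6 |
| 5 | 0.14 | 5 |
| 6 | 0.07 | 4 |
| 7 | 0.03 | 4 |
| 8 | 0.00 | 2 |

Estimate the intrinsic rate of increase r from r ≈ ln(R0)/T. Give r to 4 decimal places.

R0 = Σ lx·mx = 0 + 4.44 + 2.12 + 1.14 + 1.5 + 0.7 + 0.28 + 0.12 + 0 = 10.3
Σ x·lx·mx = 24.12; T = 24.12/10.3 = 2.34175…
r ≈ ln(R0)/T = ln(10.3)/2.34175… = 0.995899… → 0.9959

0.9959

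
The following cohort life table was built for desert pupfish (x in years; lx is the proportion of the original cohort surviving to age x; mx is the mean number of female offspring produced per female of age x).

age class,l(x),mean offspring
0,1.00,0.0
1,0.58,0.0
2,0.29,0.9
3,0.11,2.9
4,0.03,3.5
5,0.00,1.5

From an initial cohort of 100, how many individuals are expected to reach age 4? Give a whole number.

Expected survivors = N0 · l_4 = 100 × 0.03 = 3 → 3

3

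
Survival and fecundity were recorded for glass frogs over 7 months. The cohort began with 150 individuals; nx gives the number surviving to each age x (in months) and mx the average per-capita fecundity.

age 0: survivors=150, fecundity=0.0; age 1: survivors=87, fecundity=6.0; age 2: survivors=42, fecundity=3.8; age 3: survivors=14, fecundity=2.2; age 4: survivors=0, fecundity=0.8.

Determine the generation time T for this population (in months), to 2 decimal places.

1.31

lx = nx/n0 = nx/150: 1, 0.58, 0.28, 0.09333…, 0
lx·mx: 0, 3.48, 1.064, 0.205333…, 0 → R0 = 4.749333…
x·lx·mx: 0, 3.48, 2.128, 0.616…, 0 → Σ = 6.224…
T = 6.224… / 4.749333… = 1.3105… → 1.31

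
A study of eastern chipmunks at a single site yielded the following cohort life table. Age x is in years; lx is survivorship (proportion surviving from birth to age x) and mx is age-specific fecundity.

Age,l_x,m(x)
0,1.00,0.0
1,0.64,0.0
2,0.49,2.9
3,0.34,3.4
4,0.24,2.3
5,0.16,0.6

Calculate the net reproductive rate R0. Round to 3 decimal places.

lx·mx by age: 0, 0, 1.421, 1.156, 0.552, 0.096
R0 = Σ lx·mx = 3.225 → 3.225

3.225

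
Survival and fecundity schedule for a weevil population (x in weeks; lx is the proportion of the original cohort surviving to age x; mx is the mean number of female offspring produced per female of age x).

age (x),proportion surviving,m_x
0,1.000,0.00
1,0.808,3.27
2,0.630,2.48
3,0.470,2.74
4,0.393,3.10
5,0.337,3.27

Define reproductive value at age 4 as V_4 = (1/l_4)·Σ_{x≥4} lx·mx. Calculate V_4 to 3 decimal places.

5.904

lx·mx for x ≥ 4: 1.2183, 1.10199 → sum = 2.32029
V_4 = 2.32029 / l_4 = 2.32029 / 0.393 = 5.904046… → 5.904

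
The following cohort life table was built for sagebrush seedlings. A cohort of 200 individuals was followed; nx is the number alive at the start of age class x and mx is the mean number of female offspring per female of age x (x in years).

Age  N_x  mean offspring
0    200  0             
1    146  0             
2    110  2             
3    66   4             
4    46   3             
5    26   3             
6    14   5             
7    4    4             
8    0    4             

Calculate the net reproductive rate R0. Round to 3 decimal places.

lx = nx/n0 = nx/200: 1, 0.73, 0.55, 0.33, 0.23, 0.13, 0.07, 0.02, 0
lx·mx by age: 0, 0, 1.1, 1.32, 0.69, 0.39, 0.35, 0.08, 0
R0 = Σ lx·mx = 3.93 → 3.930

3.930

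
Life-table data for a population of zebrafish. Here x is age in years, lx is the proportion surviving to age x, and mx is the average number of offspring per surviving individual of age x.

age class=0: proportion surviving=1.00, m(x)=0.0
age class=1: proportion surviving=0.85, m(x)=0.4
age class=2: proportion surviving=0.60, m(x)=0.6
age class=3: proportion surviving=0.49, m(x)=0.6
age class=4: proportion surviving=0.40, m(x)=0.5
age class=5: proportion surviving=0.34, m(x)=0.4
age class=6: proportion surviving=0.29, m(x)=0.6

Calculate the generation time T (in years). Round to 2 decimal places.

lx·mx: 0, 0.34, 0.36, 0.294, 0.2, 0.136, 0.174 → R0 = 1.504
x·lx·mx: 0, 0.34, 0.72, 0.882, 0.8, 0.68, 1.044 → Σ = 4.466
T = 4.466 / 1.504 = 2.969415… → 2.97

2.97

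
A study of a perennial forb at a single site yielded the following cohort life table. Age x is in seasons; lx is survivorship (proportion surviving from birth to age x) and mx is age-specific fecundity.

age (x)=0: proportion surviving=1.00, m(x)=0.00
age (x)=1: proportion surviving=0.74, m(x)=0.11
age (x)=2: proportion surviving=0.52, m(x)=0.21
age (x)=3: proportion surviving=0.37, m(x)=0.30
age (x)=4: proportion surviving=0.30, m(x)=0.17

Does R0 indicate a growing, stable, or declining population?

R0 = Σ lx·mx = 0 + 0.0814 + 0.1092 + 0.111 + 0.051 = 0.3526
R0 < 1, so the population is declining.

declining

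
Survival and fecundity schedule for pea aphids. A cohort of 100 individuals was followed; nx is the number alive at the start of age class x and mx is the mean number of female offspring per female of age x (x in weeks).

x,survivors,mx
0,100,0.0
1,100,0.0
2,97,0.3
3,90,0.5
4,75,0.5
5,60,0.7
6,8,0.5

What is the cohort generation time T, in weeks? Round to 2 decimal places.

lx = nx/n0 = nx/100: 1, 1, 0.97, 0.9, 0.75, 0.6, 0.08
lx·mx: 0, 0, 0.291, 0.45, 0.375, 0.42, 0.04 → R0 = 1.576
x·lx·mx: 0, 0, 0.582, 1.35, 1.5, 2.1, 0.24 → Σ = 5.772
T = 5.772 / 1.576 = 3.662437… → 3.66

3.66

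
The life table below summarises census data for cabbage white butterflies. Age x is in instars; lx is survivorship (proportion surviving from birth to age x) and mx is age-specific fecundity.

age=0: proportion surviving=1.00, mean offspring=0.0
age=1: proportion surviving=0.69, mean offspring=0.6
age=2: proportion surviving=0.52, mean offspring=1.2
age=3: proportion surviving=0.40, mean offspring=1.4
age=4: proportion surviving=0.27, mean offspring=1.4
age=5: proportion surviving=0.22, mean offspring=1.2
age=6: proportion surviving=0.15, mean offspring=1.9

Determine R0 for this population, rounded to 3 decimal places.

2.525

lx·mx by age: 0, 0.414, 0.624, 0.56, 0.378, 0.264, 0.285
R0 = Σ lx·mx = 2.525 → 2.525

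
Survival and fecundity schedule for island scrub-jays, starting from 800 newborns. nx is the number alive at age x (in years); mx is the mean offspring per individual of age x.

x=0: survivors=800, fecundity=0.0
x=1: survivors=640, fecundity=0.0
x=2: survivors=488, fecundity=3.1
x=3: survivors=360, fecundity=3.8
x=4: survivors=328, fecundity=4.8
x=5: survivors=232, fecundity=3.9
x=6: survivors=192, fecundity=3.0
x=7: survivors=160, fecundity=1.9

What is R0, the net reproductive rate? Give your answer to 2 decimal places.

lx = nx/n0 = nx/800: 1, 0.8, 0.61, 0.45, 0.41, 0.29, 0.24, 0.2
lx·mx by age: 0, 0, 1.891, 1.71, 1.968, 1.131, 0.72, 0.38
R0 = Σ lx·mx = 7.8 → 7.80

7.80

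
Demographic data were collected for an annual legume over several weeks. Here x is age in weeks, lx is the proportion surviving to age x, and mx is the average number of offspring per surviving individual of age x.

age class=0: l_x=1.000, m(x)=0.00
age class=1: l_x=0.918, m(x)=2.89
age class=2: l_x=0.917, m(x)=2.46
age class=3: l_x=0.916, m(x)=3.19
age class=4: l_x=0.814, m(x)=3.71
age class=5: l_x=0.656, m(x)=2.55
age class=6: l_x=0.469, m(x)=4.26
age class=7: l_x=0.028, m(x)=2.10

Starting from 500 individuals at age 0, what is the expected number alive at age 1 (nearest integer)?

Expected survivors = N0 · l_1 = 500 × 0.918 = 459 → 459

459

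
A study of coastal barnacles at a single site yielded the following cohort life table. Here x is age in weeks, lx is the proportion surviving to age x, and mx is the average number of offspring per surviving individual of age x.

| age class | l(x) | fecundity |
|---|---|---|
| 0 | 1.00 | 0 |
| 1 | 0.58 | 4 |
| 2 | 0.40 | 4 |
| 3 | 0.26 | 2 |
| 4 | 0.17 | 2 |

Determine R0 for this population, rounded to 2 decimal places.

4.78

lx·mx by age: 0, 2.32, 1.6, 0.52, 0.34
R0 = Σ lx·mx = 4.78 → 4.78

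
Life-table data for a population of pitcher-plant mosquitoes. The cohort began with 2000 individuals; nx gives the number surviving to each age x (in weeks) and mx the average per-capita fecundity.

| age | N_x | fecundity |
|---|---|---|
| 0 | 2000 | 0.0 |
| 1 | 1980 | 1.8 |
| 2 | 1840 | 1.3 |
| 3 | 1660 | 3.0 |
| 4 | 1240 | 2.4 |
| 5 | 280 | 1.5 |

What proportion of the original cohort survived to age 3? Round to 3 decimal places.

l_3 = n_3/n_0 = 1660/2000 = 0.83 → 0.830

0.830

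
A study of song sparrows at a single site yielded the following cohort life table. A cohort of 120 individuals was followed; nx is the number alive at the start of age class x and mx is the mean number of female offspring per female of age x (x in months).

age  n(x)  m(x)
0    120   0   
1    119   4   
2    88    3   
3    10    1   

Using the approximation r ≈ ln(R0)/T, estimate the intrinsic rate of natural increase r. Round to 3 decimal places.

1.329

lx = nx/n0 = nx/120: 1, 0.99167…, 0.73333…, 0.08333…
R0 = Σ lx·mx = 0 + 3.96667… + 2.2… + 0.08333… = 6.25…
Σ x·lx·mx = 8.616667…; T = 8.616667…/6.25… = 1.37867…
r ≈ ln(R0)/T = ln(6.25…)/1.37867… = 1.32924… → 1.329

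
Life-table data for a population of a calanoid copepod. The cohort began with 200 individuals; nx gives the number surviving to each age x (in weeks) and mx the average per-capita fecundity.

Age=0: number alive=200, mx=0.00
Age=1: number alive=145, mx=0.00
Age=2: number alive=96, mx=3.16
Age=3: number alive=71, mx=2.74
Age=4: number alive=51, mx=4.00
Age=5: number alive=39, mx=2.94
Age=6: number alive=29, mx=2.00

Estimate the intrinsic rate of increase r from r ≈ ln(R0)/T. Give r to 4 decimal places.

0.4407

lx = nx/n0 = nx/200: 1, 0.725, 0.48, 0.355, 0.255, 0.195, 0.145
R0 = Σ lx·mx = 0 + 0 + 1.5168 + 0.9727 + 1.02 + 0.5733 + 0.29 = 4.3728
Σ x·lx·mx = 14.6382; T = 14.6382/4.3728 = 3.34756…
r ≈ ln(R0)/T = ln(4.3728)/3.34756… = 0.44074… → 0.4407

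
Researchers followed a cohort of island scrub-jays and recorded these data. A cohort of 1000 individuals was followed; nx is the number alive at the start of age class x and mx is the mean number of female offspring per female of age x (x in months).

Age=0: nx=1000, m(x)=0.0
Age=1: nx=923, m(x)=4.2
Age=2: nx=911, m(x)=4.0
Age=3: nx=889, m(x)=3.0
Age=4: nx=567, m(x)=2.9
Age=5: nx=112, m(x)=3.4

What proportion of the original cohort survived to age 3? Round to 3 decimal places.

0.889

l_3 = n_3/n_0 = 889/1000 = 0.889 → 0.889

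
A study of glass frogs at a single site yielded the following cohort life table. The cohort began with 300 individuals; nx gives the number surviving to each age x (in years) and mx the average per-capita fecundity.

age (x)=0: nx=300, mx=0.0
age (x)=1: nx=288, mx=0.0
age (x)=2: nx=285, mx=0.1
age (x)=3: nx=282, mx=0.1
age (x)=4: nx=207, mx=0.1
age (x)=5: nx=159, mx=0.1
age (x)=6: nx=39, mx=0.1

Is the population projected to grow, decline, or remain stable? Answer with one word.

lx = nx/n0 = nx/300: 1, 0.96, 0.95, 0.94, 0.69, 0.53, 0.13
R0 = Σ lx·mx = 0 + 0 + 0.095 + 0.094 + 0.069 + 0.053 + 0.013 = 0.324
R0 < 1, so the population is declining.

declining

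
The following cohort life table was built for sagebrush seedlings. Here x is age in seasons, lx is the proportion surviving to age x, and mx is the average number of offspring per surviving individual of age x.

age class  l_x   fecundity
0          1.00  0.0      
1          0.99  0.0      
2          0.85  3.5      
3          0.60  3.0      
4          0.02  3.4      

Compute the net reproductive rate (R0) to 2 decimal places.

4.84

lx·mx by age: 0, 0, 2.975, 1.8, 0.068
R0 = Σ lx·mx = 4.843 → 4.84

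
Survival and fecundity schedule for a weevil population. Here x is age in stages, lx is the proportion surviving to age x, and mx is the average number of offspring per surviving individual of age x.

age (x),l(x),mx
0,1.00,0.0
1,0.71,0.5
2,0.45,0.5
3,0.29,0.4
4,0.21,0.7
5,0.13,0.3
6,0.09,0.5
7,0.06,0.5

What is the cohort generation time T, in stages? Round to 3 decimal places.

lx·mx: 0, 0.355, 0.225, 0.116, 0.147, 0.039, 0.045, 0.03 → R0 = 0.957
x·lx·mx: 0, 0.355, 0.45, 0.348, 0.588, 0.195, 0.27, 0.21 → Σ = 2.416
T = 2.416 / 0.957 = 2.524556… → 2.525

2.525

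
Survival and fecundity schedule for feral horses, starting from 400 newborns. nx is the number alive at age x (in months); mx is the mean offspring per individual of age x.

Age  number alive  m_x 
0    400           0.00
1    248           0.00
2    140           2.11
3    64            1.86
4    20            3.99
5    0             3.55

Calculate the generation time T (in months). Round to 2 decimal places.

lx = nx/n0 = nx/400: 1, 0.62, 0.35, 0.16, 0.05, 0
lx·mx: 0, 0, 0.7385, 0.2976, 0.1995, 0 → R0 = 1.2356
x·lx·mx: 0, 0, 1.477, 0.8928, 0.798, 0 → Σ = 3.1678
T = 3.1678 / 1.2356 = 2.563775… → 2.56

2.56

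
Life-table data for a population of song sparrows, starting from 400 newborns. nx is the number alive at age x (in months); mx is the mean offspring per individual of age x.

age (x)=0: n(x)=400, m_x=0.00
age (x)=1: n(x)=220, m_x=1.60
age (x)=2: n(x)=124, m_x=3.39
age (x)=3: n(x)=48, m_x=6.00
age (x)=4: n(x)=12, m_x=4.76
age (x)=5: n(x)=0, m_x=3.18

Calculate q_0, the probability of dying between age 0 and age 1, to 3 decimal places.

0.450

lx = nx/n0 = nx/400: 1, 0.55, 0.31, 0.12, 0.03, 0
q_0 = (l_0 − l_1) / l_0 = (1 − 0.55) / 1
     = 0.45 / 1 = 0.45 → 0.450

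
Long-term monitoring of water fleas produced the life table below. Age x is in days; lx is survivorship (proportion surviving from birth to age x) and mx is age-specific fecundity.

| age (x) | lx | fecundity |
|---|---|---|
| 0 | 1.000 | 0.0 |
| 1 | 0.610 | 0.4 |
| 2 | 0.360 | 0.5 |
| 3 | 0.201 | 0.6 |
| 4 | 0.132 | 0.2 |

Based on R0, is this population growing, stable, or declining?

declining

R0 = Σ lx·mx = 0 + 0.244 + 0.18 + 0.1206 + 0.0264 = 0.571
R0 < 1, so the population is declining.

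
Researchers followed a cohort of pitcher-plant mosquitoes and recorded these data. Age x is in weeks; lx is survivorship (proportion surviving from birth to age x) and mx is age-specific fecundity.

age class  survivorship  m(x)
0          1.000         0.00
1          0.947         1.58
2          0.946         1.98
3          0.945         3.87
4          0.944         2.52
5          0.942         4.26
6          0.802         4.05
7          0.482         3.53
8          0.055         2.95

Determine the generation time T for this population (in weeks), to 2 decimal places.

lx·mx: 0, 1.49626, 1.87308, 3.65715, 2.37888, 4.01292, 3.2481, 1.70146, 0.16225 → R0 = 18.5301
x·lx·mx: 0, 1.49626, 3.74616, 10.97145, 9.51552, 20.0646, 19.4886, 11.91022, 1.298 → Σ = 78.49081
T = 78.49081 / 18.5301 = 4.235855… → 4.24

4.24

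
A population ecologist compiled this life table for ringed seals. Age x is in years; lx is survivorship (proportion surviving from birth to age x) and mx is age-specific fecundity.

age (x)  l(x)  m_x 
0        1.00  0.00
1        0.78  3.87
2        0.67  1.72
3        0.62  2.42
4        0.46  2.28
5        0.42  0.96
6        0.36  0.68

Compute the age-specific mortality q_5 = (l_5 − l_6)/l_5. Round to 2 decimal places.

q_5 = (l_5 − l_6) / l_5 = (0.42 − 0.36) / 0.42
     = 0.06 / 0.42 = 0.142857… → 0.14

0.14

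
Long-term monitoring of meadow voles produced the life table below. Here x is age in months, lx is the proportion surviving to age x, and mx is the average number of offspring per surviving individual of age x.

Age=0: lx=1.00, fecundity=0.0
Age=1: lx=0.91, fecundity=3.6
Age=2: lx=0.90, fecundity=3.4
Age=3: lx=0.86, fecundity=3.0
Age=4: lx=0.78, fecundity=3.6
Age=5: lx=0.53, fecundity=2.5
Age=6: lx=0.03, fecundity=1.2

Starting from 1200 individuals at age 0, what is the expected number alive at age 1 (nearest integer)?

Expected survivors = N0 · l_1 = 1200 × 0.91 = 1092 → 1092

1092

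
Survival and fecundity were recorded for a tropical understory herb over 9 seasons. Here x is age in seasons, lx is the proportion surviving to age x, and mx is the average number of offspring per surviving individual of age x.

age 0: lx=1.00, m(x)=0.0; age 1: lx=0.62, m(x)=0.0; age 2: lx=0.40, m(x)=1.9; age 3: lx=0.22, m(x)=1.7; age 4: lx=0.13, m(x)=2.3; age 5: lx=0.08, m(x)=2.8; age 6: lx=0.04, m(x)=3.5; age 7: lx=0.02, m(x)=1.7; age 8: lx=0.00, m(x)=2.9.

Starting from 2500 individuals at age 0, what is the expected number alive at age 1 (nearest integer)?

Expected survivors = N0 · l_1 = 2500 × 0.62 = 1550 → 1550

1550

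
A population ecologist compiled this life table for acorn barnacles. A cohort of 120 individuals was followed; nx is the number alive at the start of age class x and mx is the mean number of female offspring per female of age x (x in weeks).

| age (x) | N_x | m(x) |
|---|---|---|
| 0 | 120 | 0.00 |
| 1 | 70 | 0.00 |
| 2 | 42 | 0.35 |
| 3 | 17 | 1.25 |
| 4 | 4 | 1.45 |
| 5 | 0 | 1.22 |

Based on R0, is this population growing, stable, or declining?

declining

lx = nx/n0 = nx/120: 1, 0.58333…, 0.35, 0.14167…, 0.03333…, 0
R0 = Σ lx·mx = 0 + 0 + 0.1225 + 0.177083… + 0.048333… + 0 = 0.347917…
R0 < 1, so the population is declining.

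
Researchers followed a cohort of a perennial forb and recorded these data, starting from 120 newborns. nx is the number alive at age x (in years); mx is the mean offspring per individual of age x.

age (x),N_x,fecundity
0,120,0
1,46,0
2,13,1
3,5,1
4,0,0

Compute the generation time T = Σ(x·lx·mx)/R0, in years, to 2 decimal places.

lx = nx/n0 = nx/120: 1, 0.38333…, 0.10833…, 0.04167…, 0
lx·mx: 0, 0, 0.108333…, 0.041667…, 0 → R0 = 0.15…
x·lx·mx: 0, 0, 0.216667…, 0.125…, 0 → Σ = 0.341667…
T = 0.341667… / 0.15… = 2.277778… → 2.28

2.28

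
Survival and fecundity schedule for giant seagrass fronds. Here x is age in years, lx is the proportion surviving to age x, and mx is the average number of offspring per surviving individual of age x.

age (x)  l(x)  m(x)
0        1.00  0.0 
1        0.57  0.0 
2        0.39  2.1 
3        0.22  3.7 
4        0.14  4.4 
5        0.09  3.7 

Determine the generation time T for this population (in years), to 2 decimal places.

lx·mx: 0, 0, 0.819, 0.814, 0.616, 0.333 → R0 = 2.582
x·lx·mx: 0, 0, 1.638, 2.442, 2.464, 1.665 → Σ = 8.209
T = 8.209 / 2.582 = 3.179318… → 3.18

3.18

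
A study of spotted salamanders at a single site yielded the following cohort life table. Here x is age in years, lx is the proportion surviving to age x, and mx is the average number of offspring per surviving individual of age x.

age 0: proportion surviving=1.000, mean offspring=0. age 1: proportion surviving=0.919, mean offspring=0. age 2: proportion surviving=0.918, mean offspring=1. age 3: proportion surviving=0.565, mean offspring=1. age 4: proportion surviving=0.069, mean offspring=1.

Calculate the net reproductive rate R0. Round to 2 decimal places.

lx·mx by age: 0, 0, 0.918, 0.565, 0.069
R0 = Σ lx·mx = 1.552 → 1.55

1.55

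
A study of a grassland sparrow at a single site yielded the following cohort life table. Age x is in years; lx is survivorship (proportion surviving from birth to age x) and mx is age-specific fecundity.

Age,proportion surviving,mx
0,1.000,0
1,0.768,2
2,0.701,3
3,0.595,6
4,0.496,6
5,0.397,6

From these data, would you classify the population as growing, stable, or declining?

growing

R0 = Σ lx·mx = 0 + 1.536 + 2.103 + 3.57 + 2.976 + 2.382 = 12.567
R0 > 1, so the population is growing.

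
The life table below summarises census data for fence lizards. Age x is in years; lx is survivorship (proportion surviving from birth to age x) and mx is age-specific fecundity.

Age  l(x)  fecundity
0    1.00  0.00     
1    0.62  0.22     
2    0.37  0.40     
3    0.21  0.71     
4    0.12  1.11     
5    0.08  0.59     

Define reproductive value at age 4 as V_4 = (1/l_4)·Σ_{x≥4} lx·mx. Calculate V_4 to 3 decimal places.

1.503

lx·mx for x ≥ 4: 0.1332, 0.0472 → sum = 0.1804
V_4 = 0.1804 / l_4 = 0.1804 / 0.12 = 1.503333… → 1.503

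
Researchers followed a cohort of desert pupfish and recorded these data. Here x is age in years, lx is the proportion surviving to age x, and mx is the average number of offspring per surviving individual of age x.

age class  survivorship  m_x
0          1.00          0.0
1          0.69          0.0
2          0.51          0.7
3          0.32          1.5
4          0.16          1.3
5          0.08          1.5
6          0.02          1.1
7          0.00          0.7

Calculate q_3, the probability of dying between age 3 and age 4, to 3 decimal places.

0.500

q_3 = (l_3 − l_4) / l_3 = (0.32 − 0.16) / 0.32
     = 0.16 / 0.32 = 0.5 → 0.500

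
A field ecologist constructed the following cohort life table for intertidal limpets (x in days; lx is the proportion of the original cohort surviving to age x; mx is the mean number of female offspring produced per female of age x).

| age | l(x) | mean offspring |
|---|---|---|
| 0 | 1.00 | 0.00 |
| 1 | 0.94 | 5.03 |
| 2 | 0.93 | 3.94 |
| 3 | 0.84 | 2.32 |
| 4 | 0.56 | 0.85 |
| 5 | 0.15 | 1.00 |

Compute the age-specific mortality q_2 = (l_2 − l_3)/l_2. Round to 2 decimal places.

0.10

q_2 = (l_2 − l_3) / l_2 = (0.93 − 0.84) / 0.93
     = 0.09 / 0.93 = 0.096774… → 0.10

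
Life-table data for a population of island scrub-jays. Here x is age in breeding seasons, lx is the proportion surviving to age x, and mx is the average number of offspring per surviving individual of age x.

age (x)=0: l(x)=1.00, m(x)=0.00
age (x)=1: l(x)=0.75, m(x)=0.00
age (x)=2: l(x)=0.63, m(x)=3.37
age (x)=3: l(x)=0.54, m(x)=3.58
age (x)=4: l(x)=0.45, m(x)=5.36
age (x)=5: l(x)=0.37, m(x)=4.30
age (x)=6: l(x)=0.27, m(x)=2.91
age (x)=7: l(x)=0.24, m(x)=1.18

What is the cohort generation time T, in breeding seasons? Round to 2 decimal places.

3.76

lx·mx: 0, 0, 2.1231, 1.9332, 2.412, 1.591, 0.7857, 0.2832 → R0 = 9.1282
x·lx·mx: 0, 0, 4.2462, 5.7996, 9.648, 7.955, 4.7142, 1.9824 → Σ = 34.3454
T = 34.3454 / 9.1282 = 3.76256… → 3.76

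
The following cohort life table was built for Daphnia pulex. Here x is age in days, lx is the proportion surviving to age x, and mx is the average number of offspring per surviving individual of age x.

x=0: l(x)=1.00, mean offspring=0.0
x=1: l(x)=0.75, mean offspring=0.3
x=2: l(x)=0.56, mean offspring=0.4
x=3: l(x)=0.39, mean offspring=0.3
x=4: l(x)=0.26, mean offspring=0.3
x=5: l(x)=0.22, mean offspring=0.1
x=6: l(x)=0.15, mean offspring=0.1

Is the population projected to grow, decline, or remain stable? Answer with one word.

R0 = Σ lx·mx = 0 + 0.225 + 0.224 + 0.117 + 0.078 + 0.022 + 0.015 = 0.681
R0 < 1, so the population is declining.

declining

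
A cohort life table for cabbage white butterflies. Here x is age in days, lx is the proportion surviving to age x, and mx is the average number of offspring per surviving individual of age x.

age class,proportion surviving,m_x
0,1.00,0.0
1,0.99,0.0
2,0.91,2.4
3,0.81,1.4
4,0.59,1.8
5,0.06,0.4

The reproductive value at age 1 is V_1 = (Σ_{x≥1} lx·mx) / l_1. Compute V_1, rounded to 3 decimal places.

lx·mx for x ≥ 1: 0, 2.184, 1.134, 1.062, 0.024 → sum = 4.404
V_1 = 4.404 / l_1 = 4.404 / 0.99 = 4.448485… → 4.448

4.448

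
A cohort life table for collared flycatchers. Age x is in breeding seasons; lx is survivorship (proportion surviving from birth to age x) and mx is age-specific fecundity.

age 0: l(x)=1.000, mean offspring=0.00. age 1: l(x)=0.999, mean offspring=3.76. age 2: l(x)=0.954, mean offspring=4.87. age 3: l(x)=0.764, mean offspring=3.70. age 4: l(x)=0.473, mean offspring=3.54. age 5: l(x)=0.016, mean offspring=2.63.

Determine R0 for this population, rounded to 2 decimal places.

lx·mx by age: 0, 3.75624, 4.64598, 2.8268, 1.67442, 0.04208
R0 = Σ lx·mx = 12.94552 → 12.95

12.95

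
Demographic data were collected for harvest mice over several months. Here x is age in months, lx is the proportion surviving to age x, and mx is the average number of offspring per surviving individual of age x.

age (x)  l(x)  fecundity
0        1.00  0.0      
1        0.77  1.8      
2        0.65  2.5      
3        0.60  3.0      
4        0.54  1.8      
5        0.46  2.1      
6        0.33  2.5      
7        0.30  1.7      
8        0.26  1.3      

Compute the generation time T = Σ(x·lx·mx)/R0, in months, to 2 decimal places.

lx·mx: 0, 1.386, 1.625, 1.8, 0.972, 0.966, 0.825, 0.51, 0.338 → R0 = 8.422
x·lx·mx: 0, 1.386, 3.25, 5.4, 3.888, 4.83, 4.95, 3.57, 2.704 → Σ = 29.978
T = 29.978 / 8.422 = 3.559487… → 3.56

3.56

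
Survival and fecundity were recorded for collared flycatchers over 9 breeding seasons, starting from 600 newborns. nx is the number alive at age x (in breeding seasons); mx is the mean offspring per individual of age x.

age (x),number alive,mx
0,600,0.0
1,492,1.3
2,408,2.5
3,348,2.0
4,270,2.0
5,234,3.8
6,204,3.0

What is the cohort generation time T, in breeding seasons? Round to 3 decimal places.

3.422

lx = nx/n0 = nx/600: 1, 0.82, 0.68, 0.58, 0.45, 0.39, 0.34
lx·mx: 0, 1.066, 1.7, 1.16, 0.9, 1.482, 1.02 → R0 = 7.328
x·lx·mx: 0, 1.066, 3.4, 3.48, 3.6, 7.41, 6.12 → Σ = 25.076
T = 25.076 / 7.328 = 3.421943… → 3.422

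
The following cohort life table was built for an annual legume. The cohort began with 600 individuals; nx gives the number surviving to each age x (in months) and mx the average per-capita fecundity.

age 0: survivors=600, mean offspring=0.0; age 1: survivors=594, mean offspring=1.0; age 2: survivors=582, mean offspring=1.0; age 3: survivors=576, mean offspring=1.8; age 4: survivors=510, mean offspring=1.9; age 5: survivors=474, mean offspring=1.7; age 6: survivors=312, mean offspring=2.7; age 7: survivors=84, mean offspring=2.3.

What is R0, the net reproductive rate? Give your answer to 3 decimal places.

8.372

lx = nx/n0 = nx/600: 1, 0.99, 0.97, 0.96, 0.85, 0.79, 0.52, 0.14
lx·mx by age: 0, 0.99, 0.97, 1.728, 1.615, 1.343, 1.404, 0.322
R0 = Σ lx·mx = 8.372 → 8.372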